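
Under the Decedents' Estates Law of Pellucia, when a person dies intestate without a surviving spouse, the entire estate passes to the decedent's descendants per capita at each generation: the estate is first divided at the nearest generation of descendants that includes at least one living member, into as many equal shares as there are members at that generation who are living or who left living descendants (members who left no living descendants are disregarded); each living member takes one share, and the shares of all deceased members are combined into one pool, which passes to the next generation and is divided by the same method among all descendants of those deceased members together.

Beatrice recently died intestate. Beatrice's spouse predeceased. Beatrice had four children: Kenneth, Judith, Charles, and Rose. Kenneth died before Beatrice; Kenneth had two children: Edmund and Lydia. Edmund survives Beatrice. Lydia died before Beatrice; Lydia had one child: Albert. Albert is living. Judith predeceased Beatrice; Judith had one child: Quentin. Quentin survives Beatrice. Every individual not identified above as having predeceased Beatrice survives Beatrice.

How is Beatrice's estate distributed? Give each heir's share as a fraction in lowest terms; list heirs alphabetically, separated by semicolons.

There is no surviving spouse, so the entire estate passes to Beatrice's descendants per capita at each generation.
At generation 1 (Kenneth, Judith, Charles, Rose) there are 4 shares of (1)/4 = 1/4 each.
Living: Charles and Rose — each takes 1/4.
Deceased: Kenneth and Judith. Their combined 1/2 is pooled and carried to generation 2.
At generation 2 (Edmund, Lydia, Quentin) there are 3 shares of (1/2)/3 = 1/6 each.
Living: Edmund and Quentin — each takes 1/6.
Deceased: Lydia. That 1/6 share is carried to generation 3.
At generation 3 (Albert) there are 1 shares of (1/6)/1 = 1/6 each.
Living: Albert — each takes 1/6.

Albert 1/6; Charles 1/4; Edmund 1/6; Quentin 1/6; Rose 1/4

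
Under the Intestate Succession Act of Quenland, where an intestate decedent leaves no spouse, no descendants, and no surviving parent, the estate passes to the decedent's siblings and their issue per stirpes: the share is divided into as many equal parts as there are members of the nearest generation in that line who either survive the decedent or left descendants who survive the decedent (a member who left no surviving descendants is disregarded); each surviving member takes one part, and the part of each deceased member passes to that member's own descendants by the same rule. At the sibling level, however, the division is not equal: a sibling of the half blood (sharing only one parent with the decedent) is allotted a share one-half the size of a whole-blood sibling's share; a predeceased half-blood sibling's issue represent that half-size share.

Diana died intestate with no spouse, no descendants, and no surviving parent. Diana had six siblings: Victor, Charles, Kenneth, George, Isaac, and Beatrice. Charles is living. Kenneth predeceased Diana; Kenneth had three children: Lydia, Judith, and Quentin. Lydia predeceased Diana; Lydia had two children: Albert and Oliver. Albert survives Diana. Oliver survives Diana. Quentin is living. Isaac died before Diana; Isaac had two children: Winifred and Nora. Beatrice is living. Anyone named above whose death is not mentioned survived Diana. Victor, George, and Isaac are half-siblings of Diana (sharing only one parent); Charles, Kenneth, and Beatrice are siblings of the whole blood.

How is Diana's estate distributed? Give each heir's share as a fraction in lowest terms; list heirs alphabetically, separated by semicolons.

Albert 1/27; Beatrice 2/9; Charles 2/9; George 1/9; Judith 2/27; Nora 1/18; Oliver 1/27; Quentin 2/27; Victor 1/9; Winifred 1/18

No spouse, descendants, or parent survives, so the estate passes to Diana's siblings per stirpes.
Half-blood siblings count for one-half the weight of whole-blood siblings at the initial division.
Dividing 1 in proportion to weights (total weight 9/2): Victor (weight 1/2) → 1/9; Charles (weight 1) → 2/9; Kenneth (weight 1) → 2/9; George (weight 1/2) → 1/9; Isaac (weight 1/2) → 1/9; Beatrice (weight 1) → 2/9.
Victor is living and takes 1/9.
Charles is living and takes 2/9.
Kenneth predeceased; the 2/9 allotted to Kenneth's branch passes to Kenneth's issue by representation.
The 2/9 is divided into 3 equal shares of 2/27 among Lydia, Judith, Quentin.
Lydia predeceased; the 2/27 allotted to Lydia's branch passes to Lydia's issue by representation.
The 2/27 is divided into 2 equal shares of 1/27 among Albert, Oliver.
Albert is living and takes 1/27.
Oliver is living and takes 1/27.
Judith is living and takes 2/27.
Quentin is living and takes 2/27.
George is living and takes 1/9.
Isaac predeceased; the 1/9 allotted to Isaac's branch passes to Isaac's issue by representation.
The 1/9 is divided into 2 equal shares of 1/18 among Winifred, Nora.
Winifred is living and takes 1/18.
Nora is living and takes 1/18.
Beatrice is living and takes 2/9.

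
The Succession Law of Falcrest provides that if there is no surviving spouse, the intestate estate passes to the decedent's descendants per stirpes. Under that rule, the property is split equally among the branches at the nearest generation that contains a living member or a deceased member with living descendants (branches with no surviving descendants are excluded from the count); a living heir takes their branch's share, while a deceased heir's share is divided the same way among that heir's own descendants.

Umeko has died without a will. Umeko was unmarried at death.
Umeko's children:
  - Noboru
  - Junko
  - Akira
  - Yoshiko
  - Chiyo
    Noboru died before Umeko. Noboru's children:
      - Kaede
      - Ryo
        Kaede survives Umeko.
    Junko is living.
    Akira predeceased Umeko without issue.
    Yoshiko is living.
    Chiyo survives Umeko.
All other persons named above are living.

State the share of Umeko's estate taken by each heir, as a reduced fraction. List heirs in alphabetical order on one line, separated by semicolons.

Chiyo 1/4; Junko 1/4; Kaede 1/8; Ryo 1/8; Yoshiko 1/4

There is no surviving spouse, so the entire estate passes to Umeko's descendants per stirpes.
Akira left no surviving issue, so that branch lapses and is disregarded.
The estate is divided into 4 equal shares of 1/4 among Noboru, Junko, Yoshiko, Chiyo.
Noboru predeceased; the 1/4 allotted to Noboru's branch passes to Noboru's issue by representation.
The 1/4 is divided into 2 equal shares of 1/8 among Kaede, Ryo.
Kaede is living and takes 1/8.
Ryo is living and takes 1/8.
Junko is living and takes 1/4.
Yoshiko is living and takes 1/4.
Chiyo is living and takes 1/4.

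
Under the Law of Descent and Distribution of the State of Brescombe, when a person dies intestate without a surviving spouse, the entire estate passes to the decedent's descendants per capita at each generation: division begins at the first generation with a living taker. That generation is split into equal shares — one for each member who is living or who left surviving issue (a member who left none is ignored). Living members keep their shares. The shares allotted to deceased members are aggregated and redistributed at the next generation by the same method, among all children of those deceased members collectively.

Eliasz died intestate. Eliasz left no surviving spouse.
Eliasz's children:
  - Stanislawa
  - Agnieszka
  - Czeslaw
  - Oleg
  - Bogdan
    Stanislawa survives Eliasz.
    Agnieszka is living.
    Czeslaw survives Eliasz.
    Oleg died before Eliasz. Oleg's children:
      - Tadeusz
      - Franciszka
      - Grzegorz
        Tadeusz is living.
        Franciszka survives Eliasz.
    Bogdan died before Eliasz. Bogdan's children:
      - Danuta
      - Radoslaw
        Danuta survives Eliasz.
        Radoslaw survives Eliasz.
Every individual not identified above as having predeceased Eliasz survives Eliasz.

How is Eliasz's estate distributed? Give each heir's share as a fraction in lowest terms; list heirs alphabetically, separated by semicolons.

Agnieszka 1/5; Czeslaw 1/5; Danuta 2/25; Franciszka 2/25; Grzegorz 2/25; Radoslaw 2/25; Stanislawa 1/5; Tadeusz 2/25

There is no surviving spouse, so the entire estate passes to Eliasz's descendants per capita at each generation.
At generation 1 (Stanislawa, Agnieszka, Czeslaw, Oleg, Bogdan) there are 5 shares of (1)/5 = 1/5 each.
Living: Stanislawa, Agnieszka, and Czeslaw — each takes 1/5.
Deceased: Oleg and Bogdan. Their combined 2/5 is pooled and carried to generation 2.
At generation 2 (Tadeusz, Franciszka, Grzegorz, Danuta, Radoslaw) there are 5 shares of (2/5)/5 = 2/25 each.
Living: Tadeusz, Franciszka, Grzegorz, Danuta, and Radoslaw — each takes 2/25.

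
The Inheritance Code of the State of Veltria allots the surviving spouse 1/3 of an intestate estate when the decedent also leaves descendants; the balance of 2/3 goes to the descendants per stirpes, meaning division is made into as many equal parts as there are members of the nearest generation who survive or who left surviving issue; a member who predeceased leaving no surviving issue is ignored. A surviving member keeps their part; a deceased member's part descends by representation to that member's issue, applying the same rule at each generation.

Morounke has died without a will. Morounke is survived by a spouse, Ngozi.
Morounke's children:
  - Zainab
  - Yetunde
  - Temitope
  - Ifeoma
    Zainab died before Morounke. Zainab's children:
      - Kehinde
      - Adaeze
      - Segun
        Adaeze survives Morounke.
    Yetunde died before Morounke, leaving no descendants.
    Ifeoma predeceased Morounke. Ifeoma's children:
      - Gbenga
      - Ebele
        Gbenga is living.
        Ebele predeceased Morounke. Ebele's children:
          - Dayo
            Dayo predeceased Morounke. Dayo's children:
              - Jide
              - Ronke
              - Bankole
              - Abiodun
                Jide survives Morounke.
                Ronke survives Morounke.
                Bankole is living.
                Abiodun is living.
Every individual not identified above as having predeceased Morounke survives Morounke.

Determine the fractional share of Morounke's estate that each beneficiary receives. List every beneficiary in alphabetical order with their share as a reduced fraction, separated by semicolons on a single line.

Abiodun 1/36; Adaeze 2/27; Bankole 1/36; Gbenga 1/9; Jide 1/36; Kehinde 2/27; Ngozi 1/3; Ronke 1/36; Segun 2/27; Temitope 2/9

Ngozi, as surviving spouse, takes 1/3.
The remaining 2/3 passes to Morounke's descendants per stirpes.
Yetunde left no surviving issue, so that branch lapses and is disregarded.
The 2/3 is divided into 3 equal shares of 2/9 among Zainab, Temitope, Ifeoma.
Zainab predeceased; the 2/9 allotted to Zainab's branch passes to Zainab's issue by representation.
The 2/9 is divided into 3 equal shares of 2/27 among Kehinde, Adaeze, Segun.
Kehinde is living and takes 2/27.
Adaeze is living and takes 2/27.
Segun is living and takes 2/27.
Temitope is living and takes 2/9.
Ifeoma predeceased; the 2/9 allotted to Ifeoma's branch passes to Ifeoma's issue by representation.
The 2/9 is divided into 2 equal shares of 1/9 among Gbenga, Ebele.
Gbenga is living and takes 1/9.
Ebele predeceased; the 1/9 allotted to Ebele's branch passes to Ebele's issue by representation.
Dayo's line is the sole branch at this level, so the full 1/9 passes to Dayo's issue by representation.
The 1/9 is divided into 4 equal shares of 1/36 among Jide, Ronke, Bankole, Abiodun.
Jide is living and takes 1/36.
Ronke is living and takes 1/36.
Bankole is living and takes 1/36.
Abiodun is living and takes 1/36.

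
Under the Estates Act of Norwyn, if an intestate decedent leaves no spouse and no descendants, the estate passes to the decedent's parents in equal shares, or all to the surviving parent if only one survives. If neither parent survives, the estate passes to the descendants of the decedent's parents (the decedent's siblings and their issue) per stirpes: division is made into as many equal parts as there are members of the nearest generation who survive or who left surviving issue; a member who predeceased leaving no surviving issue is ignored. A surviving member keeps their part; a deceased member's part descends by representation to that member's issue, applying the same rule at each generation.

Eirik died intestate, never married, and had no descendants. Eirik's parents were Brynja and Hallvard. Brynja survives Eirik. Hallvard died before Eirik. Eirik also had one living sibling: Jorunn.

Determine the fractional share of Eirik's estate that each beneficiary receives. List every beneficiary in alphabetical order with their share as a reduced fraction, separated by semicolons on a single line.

Only one parent, Brynja, survives, so Brynja takes the entire estate. The siblings take nothing because a surviving parent has priority.

Brynja 1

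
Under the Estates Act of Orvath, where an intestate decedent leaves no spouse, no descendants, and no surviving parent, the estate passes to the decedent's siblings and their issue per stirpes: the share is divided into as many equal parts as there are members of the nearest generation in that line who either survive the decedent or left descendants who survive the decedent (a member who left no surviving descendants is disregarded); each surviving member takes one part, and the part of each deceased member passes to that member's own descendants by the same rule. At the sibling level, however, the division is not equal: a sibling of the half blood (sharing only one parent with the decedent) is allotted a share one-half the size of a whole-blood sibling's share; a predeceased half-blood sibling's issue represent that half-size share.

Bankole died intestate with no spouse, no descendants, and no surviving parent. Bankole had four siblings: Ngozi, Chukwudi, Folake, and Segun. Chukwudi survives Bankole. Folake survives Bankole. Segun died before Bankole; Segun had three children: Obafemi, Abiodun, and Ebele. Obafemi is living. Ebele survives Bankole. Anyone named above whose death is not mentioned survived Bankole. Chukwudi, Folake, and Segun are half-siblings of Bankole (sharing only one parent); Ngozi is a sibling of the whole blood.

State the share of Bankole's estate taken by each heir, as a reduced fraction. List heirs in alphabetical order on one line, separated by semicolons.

Abiodun 1/15; Chukwudi 1/5; Ebele 1/15; Folake 1/5; Ngozi 2/5; Obafemi 1/15

No spouse, descendants, or parent survives, so the estate passes to Bankole's siblings per stirpes.
Half-blood siblings count for one-half the weight of whole-blood siblings at the initial division.
Dividing 1 in proportion to weights (total weight 5/2): Ngozi (weight 1) → 2/5; Chukwudi (weight 1/2) → 1/5; Folake (weight 1/2) → 1/5; Segun (weight 1/2) → 1/5.
Ngozi is living and takes 2/5.
Chukwudi is living and takes 1/5.
Folake is living and takes 1/5.
Segun predeceased; the 1/5 allotted to Segun's branch passes to Segun's issue by representation.
The 1/5 is divided into 3 equal shares of 1/15 among Obafemi, Abiodun, Ebele.
Obafemi is living and takes 1/15.
Abiodun is living and takes 1/15.
Ebele is living and takes 1/15.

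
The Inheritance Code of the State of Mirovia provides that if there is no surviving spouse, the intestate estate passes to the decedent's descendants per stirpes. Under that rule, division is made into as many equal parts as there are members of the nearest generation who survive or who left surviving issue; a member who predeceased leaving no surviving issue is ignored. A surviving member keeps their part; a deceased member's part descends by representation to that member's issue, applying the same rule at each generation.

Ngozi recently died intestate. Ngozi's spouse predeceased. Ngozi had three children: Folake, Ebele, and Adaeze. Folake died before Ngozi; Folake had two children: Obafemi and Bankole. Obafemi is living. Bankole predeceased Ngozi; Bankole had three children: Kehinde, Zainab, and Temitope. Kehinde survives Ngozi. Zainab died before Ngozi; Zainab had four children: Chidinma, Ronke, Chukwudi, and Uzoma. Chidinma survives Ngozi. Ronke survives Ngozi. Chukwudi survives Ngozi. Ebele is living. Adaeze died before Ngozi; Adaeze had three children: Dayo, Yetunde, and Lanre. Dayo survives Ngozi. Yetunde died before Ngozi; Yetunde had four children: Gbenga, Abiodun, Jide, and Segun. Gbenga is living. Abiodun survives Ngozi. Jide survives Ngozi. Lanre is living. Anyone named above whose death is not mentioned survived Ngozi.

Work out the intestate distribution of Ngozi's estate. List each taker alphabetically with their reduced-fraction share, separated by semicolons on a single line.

Abiodun 1/36; Chidinma 1/72; Chukwudi 1/72; Dayo 1/9; Ebele 1/3; Gbenga 1/36; Jide 1/36; Kehinde 1/18; Lanre 1/9; Obafemi 1/6; Ronke 1/72; Segun 1/36; Temitope 1/18; Uzoma 1/72

There is no surviving spouse, so the entire estate passes to Ngozi's descendants per stirpes.
The estate is divided into 3 equal shares of 1/3 among Folake, Ebele, Adaeze.
Folake predeceased; the 1/3 allotted to Folake's branch passes to Folake's issue by representation.
The 1/3 is divided into 2 equal shares of 1/6 among Obafemi, Bankole.
Obafemi is living and takes 1/6.
Bankole predeceased; the 1/6 allotted to Bankole's branch passes to Bankole's issue by representation.
The 1/6 is divided into 3 equal shares of 1/18 among Kehinde, Zainab, Temitope.
Kehinde is living and takes 1/18.
Zainab predeceased; the 1/18 allotted to Zainab's branch passes to Zainab's issue by representation.
The 1/18 is divided into 4 equal shares of 1/72 among Chidinma, Ronke, Chukwudi, Uzoma.
Chidinma is living and takes 1/72.
Ronke is living and takes 1/72.
Chukwudi is living and takes 1/72.
Uzoma is living and takes 1/72.
Temitope is living and takes 1/18.
Ebele is living and takes 1/3.
Adaeze predeceased; the 1/3 allotted to Adaeze's branch passes to Adaeze's issue by representation.
The 1/3 is divided into 3 equal shares of 1/9 among Dayo, Yetunde, Lanre.
Dayo is living and takes 1/9.
Yetunde predeceased; the 1/9 allotted to Yetunde's branch passes to Yetunde's issue by representation.
The 1/9 is divided into 4 equal shares of 1/36 among Gbenga, Abiodun, Jide, Segun.
Gbenga is living and takes 1/36.
Abiodun is living and takes 1/36.
Jide is living and takes 1/36.
Segun is living and takes 1/36.
Lanre is living and takes 1/9.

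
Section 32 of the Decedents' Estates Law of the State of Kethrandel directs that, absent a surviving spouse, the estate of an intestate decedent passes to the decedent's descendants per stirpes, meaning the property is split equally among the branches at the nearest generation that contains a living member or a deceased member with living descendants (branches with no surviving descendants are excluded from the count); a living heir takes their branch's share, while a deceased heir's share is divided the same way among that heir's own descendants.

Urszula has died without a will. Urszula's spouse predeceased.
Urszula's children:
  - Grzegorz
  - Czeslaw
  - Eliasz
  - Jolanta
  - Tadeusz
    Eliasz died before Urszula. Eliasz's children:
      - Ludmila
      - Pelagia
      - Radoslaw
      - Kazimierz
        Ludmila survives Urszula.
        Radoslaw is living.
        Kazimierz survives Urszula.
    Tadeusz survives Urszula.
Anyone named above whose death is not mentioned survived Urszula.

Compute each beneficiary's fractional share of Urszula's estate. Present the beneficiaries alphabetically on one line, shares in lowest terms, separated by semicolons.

Czeslaw 1/5; Grzegorz 1/5; Jolanta 1/5; Kazimierz 1/20; Ludmila 1/20; Pelagia 1/20; Radoslaw 1/20; Tadeusz 1/5

There is no surviving spouse, so the entire estate passes to Urszula's descendants per stirpes.
The estate is divided into 5 equal shares of 1/5 among Grzegorz, Czeslaw, Eliasz, Jolanta, Tadeusz.
Grzegorz is living and takes 1/5.
Czeslaw is living and takes 1/5.
Eliasz predeceased; the 1/5 allotted to Eliasz's branch passes to Eliasz's issue by representation.
The 1/5 is divided into 4 equal shares of 1/20 among Ludmila, Pelagia, Radoslaw, Kazimierz.
Ludmila is living and takes 1/20.
Pelagia is living and takes 1/20.
Radoslaw is living and takes 1/20.
Kazimierz is living and takes 1/20.
Jolanta is living and takes 1/5.
Tadeusz is living and takes 1/5.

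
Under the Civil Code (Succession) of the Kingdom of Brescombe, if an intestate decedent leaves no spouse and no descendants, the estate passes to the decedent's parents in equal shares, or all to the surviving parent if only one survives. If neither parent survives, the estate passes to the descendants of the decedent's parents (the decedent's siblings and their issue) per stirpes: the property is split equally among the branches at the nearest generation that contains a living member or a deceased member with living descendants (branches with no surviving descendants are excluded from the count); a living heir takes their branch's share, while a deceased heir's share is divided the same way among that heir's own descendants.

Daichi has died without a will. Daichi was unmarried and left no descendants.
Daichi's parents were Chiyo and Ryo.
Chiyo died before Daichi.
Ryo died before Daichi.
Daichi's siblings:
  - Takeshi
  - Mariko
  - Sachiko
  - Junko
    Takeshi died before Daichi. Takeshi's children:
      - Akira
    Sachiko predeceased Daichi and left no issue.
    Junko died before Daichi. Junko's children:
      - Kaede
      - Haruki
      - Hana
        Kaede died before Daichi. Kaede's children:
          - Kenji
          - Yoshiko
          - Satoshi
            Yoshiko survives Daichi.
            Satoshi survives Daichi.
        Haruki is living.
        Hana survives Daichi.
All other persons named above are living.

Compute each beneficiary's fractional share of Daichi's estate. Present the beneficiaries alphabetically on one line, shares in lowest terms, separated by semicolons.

Akira 1/3; Hana 1/9; Haruki 1/9; Kenji 1/27; Mariko 1/3; Satoshi 1/27; Yoshiko 1/27

Neither parent survives and there are no descendants, so the estate passes to Daichi's siblings and their issue per stirpes.
Sachiko left no surviving issue, so that branch lapses and is disregarded.
The estate is divided into 3 equal shares of 1/3 among Takeshi, Mariko, Junko.
Takeshi predeceased; the 1/3 allotted to Takeshi's branch passes to Takeshi's issue by representation.
Akira is the sole taker at this level and receives the full 1/3.
Mariko is living and takes 1/3.
Junko predeceased; the 1/3 allotted to Junko's branch passes to Junko's issue by representation.
The 1/3 is divided into 3 equal shares of 1/9 among Kaede, Haruki, Hana.
Kaede predeceased; the 1/9 allotted to Kaede's branch passes to Kaede's issue by representation.
The 1/9 is divided into 3 equal shares of 1/27 among Kenji, Yoshiko, Satoshi.
Kenji is living and takes 1/27.
Yoshiko is living and takes 1/27.
Satoshi is living and takes 1/27.
Haruki is living and takes 1/9.
Hana is living and takes 1/9.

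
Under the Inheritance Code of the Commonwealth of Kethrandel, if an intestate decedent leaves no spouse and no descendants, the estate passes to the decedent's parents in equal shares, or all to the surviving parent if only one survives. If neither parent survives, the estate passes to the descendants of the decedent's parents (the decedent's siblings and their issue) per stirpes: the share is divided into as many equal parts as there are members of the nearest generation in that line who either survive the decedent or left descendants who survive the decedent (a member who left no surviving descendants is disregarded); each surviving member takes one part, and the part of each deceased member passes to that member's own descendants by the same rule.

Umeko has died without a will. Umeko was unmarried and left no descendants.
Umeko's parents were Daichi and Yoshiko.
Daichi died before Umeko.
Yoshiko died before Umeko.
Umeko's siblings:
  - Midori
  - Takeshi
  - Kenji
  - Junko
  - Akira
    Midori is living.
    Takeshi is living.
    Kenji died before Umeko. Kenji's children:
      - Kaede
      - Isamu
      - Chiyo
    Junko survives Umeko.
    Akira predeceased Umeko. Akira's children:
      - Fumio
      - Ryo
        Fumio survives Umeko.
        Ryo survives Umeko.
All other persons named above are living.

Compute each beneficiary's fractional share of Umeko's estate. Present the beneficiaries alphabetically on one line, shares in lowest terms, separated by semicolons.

Neither parent survives and there are no descendants, so the estate passes to Umeko's siblings and their issue per stirpes.
The estate is divided into 5 equal shares of 1/5 among Midori, Takeshi, Kenji, Junko, Akira.
Midori is living and takes 1/5.
Takeshi is living and takes 1/5.
Kenji predeceased; the 1/5 allotted to Kenji's branch passes to Kenji's issue by representation.
The 1/5 is divided into 3 equal shares of 1/15 among Kaede, Isamu, Chiyo.
Kaede is living and takes 1/15.
Isamu is living and takes 1/15.
Chiyo is living and takes 1/15.
Junko is living and takes 1/5.
Akira predeceased; the 1/5 allotted to Akira's branch passes to Akira's issue by representation.
The 1/5 is divided into 2 equal shares of 1/10 among Fumio, Ryo.
Fumio is living and takes 1/10.
Ryo is living and takes 1/10.

Chiyo 1/15; Fumio 1/10; Isamu 1/15; Junko 1/5; Kaede 1/15; Midori 1/5; Ryo 1/10; Takeshi 1/5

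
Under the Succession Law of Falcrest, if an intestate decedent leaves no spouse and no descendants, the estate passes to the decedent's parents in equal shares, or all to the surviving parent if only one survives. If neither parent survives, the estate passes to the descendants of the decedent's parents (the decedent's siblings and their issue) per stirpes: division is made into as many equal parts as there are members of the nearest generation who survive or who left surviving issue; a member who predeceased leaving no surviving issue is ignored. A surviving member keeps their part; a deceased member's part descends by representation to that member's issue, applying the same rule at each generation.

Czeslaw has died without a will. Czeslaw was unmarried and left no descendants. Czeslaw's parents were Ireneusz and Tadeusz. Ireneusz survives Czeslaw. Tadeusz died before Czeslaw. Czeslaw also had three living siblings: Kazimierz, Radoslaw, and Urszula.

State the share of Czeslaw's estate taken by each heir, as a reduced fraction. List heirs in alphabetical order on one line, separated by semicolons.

Ireneusz 1

Only one parent, Ireneusz, survives, so Ireneusz takes the entire estate. The siblings take nothing because a surviving parent has priority.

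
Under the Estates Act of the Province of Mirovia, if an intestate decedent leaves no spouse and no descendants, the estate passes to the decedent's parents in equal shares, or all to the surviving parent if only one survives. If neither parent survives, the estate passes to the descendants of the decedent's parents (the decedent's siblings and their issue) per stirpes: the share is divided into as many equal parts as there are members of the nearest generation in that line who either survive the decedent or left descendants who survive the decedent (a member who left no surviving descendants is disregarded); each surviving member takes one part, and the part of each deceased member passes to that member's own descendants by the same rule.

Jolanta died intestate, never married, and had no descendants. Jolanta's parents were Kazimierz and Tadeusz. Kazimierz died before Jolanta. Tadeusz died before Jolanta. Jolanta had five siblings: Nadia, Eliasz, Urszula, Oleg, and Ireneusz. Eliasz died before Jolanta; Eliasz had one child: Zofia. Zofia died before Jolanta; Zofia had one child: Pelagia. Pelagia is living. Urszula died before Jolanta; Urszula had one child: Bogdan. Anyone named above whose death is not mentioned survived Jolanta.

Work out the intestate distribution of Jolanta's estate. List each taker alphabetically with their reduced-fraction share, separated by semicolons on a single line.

Neither parent survives and there are no descendants, so the estate passes to Jolanta's siblings and their issue per stirpes.
The estate is divided into 5 equal shares of 1/5 among Nadia, Eliasz, Urszula, Oleg, Ireneusz.
Nadia is living and takes 1/5.
Eliasz predeceased; the 1/5 allotted to Eliasz's branch passes to Eliasz's issue by representation.
Zofia's line is the sole branch at this level, so the full 1/5 passes to Zofia's issue by representation.
Pelagia is the sole taker at this level and receives the full 1/5.
Urszula predeceased; the 1/5 allotted to Urszula's branch passes to Urszula's issue by representation.
Bogdan is the sole taker at this level and receives the full 1/5.
Oleg is living and takes 1/5.
Ireneusz is living and takes 1/5.

Bogdan 1/5; Ireneusz 1/5; Nadia 1/5; Oleg 1/5; Pelagia 1/5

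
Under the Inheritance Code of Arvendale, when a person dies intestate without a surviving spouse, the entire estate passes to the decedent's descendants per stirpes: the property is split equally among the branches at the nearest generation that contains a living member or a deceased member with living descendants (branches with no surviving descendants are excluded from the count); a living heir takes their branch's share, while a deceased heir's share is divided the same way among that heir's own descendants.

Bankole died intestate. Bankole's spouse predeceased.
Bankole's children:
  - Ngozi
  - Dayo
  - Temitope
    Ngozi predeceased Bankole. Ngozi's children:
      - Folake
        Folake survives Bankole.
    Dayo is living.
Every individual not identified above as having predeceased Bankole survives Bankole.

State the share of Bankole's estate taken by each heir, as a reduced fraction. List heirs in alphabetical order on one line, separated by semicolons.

There is no surviving spouse, so the entire estate passes to Bankole's descendants per stirpes.
The estate is divided into 3 equal shares of 1/3 among Ngozi, Dayo, Temitope.
Ngozi predeceased; the 1/3 allotted to Ngozi's branch passes to Ngozi's issue by representation.
Folake is the sole taker at this level and receives the full 1/3.
Dayo is living and takes 1/3.
Temitope is living and takes 1/3.

Dayo 1/3; Folake 1/3; Temitope 1/3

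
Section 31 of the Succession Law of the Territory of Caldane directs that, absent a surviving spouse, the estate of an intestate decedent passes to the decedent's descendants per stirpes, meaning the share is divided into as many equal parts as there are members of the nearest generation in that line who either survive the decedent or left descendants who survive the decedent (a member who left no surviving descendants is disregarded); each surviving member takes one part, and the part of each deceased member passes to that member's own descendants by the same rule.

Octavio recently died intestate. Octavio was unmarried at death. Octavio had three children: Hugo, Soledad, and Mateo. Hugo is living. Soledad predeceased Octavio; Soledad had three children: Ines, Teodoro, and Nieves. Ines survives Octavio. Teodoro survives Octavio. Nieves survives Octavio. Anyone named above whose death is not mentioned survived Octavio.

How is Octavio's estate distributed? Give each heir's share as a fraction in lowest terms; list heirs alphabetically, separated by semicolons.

There is no surviving spouse, so the entire estate passes to Octavio's descendants per stirpes.
The estate is divided into 3 equal shares of 1/3 among Hugo, Soledad, Mateo.
Hugo is living and takes 1/3.
Soledad predeceased; the 1/3 allotted to Soledad's branch passes to Soledad's issue by representation.
The 1/3 is divided into 3 equal shares of 1/9 among Ines, Teodoro, Nieves.
Ines is living and takes 1/9.
Teodoro is living and takes 1/9.
Nieves is living and takes 1/9.
Mateo is living and takes 1/3.

Hugo 1/3; Ines 1/9; Mateo 1/3; Nieves 1/9; Teodoro 1/9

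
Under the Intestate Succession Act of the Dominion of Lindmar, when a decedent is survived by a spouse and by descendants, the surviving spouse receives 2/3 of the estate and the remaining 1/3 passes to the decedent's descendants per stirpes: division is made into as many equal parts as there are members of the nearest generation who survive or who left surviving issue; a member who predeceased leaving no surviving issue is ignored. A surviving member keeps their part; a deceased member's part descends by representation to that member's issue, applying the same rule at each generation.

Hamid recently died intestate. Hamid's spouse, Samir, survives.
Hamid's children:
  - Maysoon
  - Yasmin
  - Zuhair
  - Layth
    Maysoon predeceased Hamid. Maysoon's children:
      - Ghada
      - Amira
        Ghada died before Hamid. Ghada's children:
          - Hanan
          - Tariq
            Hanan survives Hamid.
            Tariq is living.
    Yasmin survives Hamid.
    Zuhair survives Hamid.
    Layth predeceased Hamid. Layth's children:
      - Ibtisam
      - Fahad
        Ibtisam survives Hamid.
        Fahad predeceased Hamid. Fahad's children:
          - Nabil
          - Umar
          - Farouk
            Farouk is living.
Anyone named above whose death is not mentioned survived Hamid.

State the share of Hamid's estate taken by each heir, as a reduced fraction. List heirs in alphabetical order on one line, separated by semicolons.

Samir, as surviving spouse, takes 2/3.
The remaining 1/3 passes to Hamid's descendants per stirpes.
The 1/3 is divided into 4 equal shares of 1/12 among Maysoon, Yasmin, Zuhair, Layth.
Maysoon predeceased; the 1/12 allotted to Maysoon's branch passes to Maysoon's issue by representation.
The 1/12 is divided into 2 equal shares of 1/24 among Ghada, Amira.
Ghada predeceased; the 1/24 allotted to Ghada's branch passes to Ghada's issue by representation.
The 1/24 is divided into 2 equal shares of 1/48 among Hanan, Tariq.
Hanan is living and takes 1/48.
Tariq is living and takes 1/48.
Amira is living and takes 1/24.
Yasmin is living and takes 1/12.
Zuhair is living and takes 1/12.
Layth predeceased; the 1/12 allotted to Layth's branch passes to Layth's issue by representation.
The 1/12 is divided into 2 equal shares of 1/24 among Ibtisam, Fahad.
Ibtisam is living and takes 1/24.
Fahad predeceased; the 1/24 allotted to Fahad's branch passes to Fahad's issue by representation.
The 1/24 is divided into 3 equal shares of 1/72 among Nabil, Umar, Farouk.
Nabil is living and takes 1/72.
Umar is living and takes 1/72.
Farouk is living and takes 1/72.

Amira 1/24; Farouk 1/72; Hanan 1/48; Ibtisam 1/24; Nabil 1/72; Samir 2/3; Tariq 1/48; Umar 1/72; Yasmin 1/12; Zuhair 1/12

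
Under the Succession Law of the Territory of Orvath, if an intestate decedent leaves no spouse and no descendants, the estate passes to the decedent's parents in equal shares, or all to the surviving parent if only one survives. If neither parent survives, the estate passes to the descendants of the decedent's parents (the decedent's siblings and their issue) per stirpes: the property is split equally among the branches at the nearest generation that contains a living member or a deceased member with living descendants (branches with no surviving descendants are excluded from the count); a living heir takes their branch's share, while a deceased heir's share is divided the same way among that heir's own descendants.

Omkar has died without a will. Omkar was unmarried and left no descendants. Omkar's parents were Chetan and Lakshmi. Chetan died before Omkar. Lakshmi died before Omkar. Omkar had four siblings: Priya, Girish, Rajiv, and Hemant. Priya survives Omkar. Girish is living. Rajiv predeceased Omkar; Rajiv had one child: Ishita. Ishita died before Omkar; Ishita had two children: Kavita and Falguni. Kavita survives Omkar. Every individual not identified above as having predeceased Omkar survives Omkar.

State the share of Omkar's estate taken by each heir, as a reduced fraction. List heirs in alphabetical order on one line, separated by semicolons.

Falguni 1/8; Girish 1/4; Hemant 1/4; Kavita 1/8; Priya 1/4

Neither parent survives and there are no descendants, so the estate passes to Omkar's siblings and their issue per stirpes.
The estate is divided into 4 equal shares of 1/4 among Priya, Girish, Rajiv, Hemant.
Priya is living and takes 1/4.
Girish is living and takes 1/4.
Rajiv predeceased; the 1/4 allotted to Rajiv's branch passes to Rajiv's issue by representation.
Ishita's line is the sole branch at this level, so the full 1/4 passes to Ishita's issue by representation.
The 1/4 is divided into 2 equal shares of 1/8 among Kavita, Falguni.
Kavita is living and takes 1/8.
Falguni is living and takes 1/8.
Hemant is living and takes 1/4.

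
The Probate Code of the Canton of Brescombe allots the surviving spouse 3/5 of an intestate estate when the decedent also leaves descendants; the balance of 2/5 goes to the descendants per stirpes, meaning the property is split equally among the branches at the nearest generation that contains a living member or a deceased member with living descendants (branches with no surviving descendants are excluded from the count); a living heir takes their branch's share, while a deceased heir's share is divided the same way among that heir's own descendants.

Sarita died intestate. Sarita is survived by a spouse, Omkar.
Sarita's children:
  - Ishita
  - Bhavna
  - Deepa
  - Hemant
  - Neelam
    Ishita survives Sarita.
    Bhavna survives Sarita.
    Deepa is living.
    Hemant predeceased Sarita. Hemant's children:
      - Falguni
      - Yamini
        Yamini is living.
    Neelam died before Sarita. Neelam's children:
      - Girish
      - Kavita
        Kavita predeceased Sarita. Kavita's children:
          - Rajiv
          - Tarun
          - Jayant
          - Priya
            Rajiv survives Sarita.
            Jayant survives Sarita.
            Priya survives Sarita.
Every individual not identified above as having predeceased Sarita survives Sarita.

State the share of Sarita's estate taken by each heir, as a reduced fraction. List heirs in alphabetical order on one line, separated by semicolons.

Bhavna 2/25; Deepa 2/25; Falguni 1/25; Girish 1/25; Ishita 2/25; Jayant 1/100; Omkar 3/5; Priya 1/100; Rajiv 1/100; Tarun 1/100; Yamini 1/25

Omkar, as surviving spouse, takes 3/5.
The remaining 2/5 passes to Sarita's descendants per stirpes.
The 2/5 is divided into 5 equal shares of 2/25 among Ishita, Bhavna, Deepa, Hemant, Neelam.
Ishita is living and takes 2/25.
Bhavna is living and takes 2/25.
Deepa is living and takes 2/25.
Hemant predeceased; the 2/25 allotted to Hemant's branch passes to Hemant's issue by representation.
The 2/25 is divided into 2 equal shares of 1/25 among Falguni, Yamini.
Falguni is living and takes 1/25.
Yamini is living and takes 1/25.
Neelam predeceased; the 2/25 allotted to Neelam's branch passes to Neelam's issue by representation.
The 2/25 is divided into 2 equal shares of 1/25 among Girish, Kavita.
Girish is living and takes 1/25.
Kavita predeceased; the 1/25 allotted to Kavita's branch passes to Kavita's issue by representation.
The 1/25 is divided into 4 equal shares of 1/100 among Rajiv, Tarun, Jayant, Priya.
Rajiv is living and takes 1/100.
Tarun is living and takes 1/100.
Jayant is living and takes 1/100.
Priya is living and takes 1/100.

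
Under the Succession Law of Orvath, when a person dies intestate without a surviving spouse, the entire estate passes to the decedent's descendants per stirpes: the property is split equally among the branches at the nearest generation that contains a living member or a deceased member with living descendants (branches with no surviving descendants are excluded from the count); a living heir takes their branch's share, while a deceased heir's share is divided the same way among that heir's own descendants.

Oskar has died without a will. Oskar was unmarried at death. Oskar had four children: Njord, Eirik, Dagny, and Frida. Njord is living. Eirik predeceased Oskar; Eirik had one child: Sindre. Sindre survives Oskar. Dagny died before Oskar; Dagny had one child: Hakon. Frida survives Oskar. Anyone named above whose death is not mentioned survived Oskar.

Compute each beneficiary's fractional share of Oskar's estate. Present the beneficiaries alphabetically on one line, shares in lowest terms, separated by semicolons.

Frida 1/4; Hakon 1/4; Njord 1/4; Sindre 1/4

There is no surviving spouse, so the entire estate passes to Oskar's descendants per stirpes.
The estate is divided into 4 equal shares of 1/4 among Njord, Eirik, Dagny, Frida.
Njord is living and takes 1/4.
Eirik predeceased; the 1/4 allotted to Eirik's branch passes to Eirik's issue by representation.
Sindre is the sole taker at this level and receives the full 1/4.
Dagny predeceased; the 1/4 allotted to Dagny's branch passes to Dagny's issue by representation.
Hakon is the sole taker at this level and receives the full 1/4.
Frida is living and takes 1/4.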